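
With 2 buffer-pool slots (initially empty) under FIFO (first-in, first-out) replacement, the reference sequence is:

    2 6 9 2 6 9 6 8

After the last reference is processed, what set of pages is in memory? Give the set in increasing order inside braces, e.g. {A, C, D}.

{8, 9}

2 → fault, frames {2}
6 → fault, frames {2,6}
9 → fault, evict 2, frames {6,9}
2 → fault, evict 6, frames {9,2}
6 → fault, evict 9, frames {2,6}
9 → fault, evict 2, frames {6,9}
6 → hit
8 → fault, evict 6, frames {9,8}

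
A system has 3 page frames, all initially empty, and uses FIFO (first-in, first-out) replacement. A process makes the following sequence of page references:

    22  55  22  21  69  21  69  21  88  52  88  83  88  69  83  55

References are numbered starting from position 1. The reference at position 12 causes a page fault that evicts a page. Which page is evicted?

pos 1: 22 → fault, frames {22}
pos 2: 55 → fault, frames {22,55}
pos 3: 22 → hit
pos 4: 21 → fault, frames {22,55,21}
pos 5: 69 → fault, evict 22, frames {55,21,69}
pos 6: 21 → hit
pos 7: 69 → hit
pos 8: 21 → hit
pos 9: 88 → fault, evict 55, frames {21,69,88}
pos 10: 52 → fault, evict 21, frames {69,88,52}
pos 11: 88 → hit
pos 12: 83 → fault, evict 69, frames {88,52,83}
At position 12, page 69 is evicted.

69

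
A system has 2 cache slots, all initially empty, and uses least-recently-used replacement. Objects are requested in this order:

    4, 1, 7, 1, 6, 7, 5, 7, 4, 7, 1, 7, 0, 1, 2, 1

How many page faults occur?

11

4 → miss, frames (4)
1 → miss, frames (4 1)
7 → miss, evict 4, frames (1 7)
1 → hit
6 → miss, evict 7, frames (1 6)
7 → miss, evict 1, frames (6 7)
5 → miss, evict 6, frames (7 5)
7 → hit
4 → miss, evict 5, frames (7 4)
7 → hit
1 → miss, evict 4, frames (7 1)
7 → hit
0 → miss, evict 1, frames (7 0)
1 → miss, evict 7, frames (0 1)
2 → miss, evict 0, frames (1 2)
1 → hit
Page faults: 11.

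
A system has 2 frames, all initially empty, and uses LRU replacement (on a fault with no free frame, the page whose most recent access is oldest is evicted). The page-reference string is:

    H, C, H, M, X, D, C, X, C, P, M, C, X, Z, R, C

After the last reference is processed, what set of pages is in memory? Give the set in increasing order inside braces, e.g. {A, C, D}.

{C, R}

H -> fault, frames {H}
C -> fault, frames {H,C}
H -> hit
M -> fault, evict C, frames {H,M}
X -> fault, evict H, frames {M,X}
D -> fault, evict M, frames {X,D}
C -> fault, evict X, frames {D,C}
X -> fault, evict D, frames {C,X}
C -> hit
P -> fault, evict X, frames {C,P}
M -> fault, evict C, frames {P,M}
C -> fault, evict P, frames {M,C}
X -> fault, evict M, frames {C,X}
Z -> fault, evict C, frames {X,Z}
R -> fault, evict X, frames {Z,R}
C -> fault, evict Z, frames {R,C}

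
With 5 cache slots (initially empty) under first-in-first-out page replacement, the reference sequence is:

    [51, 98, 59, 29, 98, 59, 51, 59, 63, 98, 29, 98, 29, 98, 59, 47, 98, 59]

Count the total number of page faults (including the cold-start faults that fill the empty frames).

6

51 → miss, frames {51}
98 → miss, frames {51,98}
59 → miss, frames {51,98,59}
29 → miss, frames {51,98,59,29}
98 → hit
59 → hit
51 → hit
59 → hit
63 → miss, frames {51,98,59,29,63}
98 → hit
29 → hit
98 → hit
29 → hit
98 → hit
59 → hit
47 → miss, evict 51, frames {98,59,29,63,47}
98 → hit
59 → hit
Page faults: 6.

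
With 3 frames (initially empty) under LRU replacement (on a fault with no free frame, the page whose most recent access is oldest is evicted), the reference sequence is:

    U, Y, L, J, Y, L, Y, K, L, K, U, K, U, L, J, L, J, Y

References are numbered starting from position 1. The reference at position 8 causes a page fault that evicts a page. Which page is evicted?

J

pos 1: U: miss, frames [U]
pos 2: Y: miss, frames [U, Y]
pos 3: L: miss, frames [U, Y, L]
pos 4: J: miss, evict U, frames [Y, L, J]
pos 5: Y: hit
pos 6: L: hit
pos 7: Y: hit
pos 8: K: miss, evict J, frames [L, Y, K]
At position 8, page J is evicted.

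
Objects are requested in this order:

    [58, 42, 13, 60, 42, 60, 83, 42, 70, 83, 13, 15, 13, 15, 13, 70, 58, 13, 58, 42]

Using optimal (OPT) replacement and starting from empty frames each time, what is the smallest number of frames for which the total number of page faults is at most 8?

4

f=1: 20 faults
f=2: 11 faults
f=3: 9 faults
f=4: 8 faults
f=5: 7 faults
f=6: 7 faults
f=7: 7 faults
Smallest f with faults ≤ 8 is 4.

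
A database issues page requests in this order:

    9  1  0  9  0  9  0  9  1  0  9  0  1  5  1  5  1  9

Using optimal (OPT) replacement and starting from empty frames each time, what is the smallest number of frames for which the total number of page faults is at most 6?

3

f=1: 18 faults
f=2: 8 faults
f=3: 4 faults
f=4: 4 faults
Smallest f with faults ≤ 6 is 3.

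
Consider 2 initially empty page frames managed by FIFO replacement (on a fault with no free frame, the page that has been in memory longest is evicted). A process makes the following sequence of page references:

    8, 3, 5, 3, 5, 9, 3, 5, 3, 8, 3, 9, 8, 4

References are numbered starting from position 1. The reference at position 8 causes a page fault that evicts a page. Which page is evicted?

pos 1: 8: miss, frames {8}
pos 2: 3: miss, frames {8,3}
pos 3: 5: miss, evict 8, frames {3,5}
pos 4: 3: hit
pos 5: 5: hit
pos 6: 9: miss, evict 3, frames {5,9}
pos 7: 3: miss, evict 5, frames {9,3}
pos 8: 5: miss, evict 9, frames {3,5}
At position 8, page 9 is evicted.

9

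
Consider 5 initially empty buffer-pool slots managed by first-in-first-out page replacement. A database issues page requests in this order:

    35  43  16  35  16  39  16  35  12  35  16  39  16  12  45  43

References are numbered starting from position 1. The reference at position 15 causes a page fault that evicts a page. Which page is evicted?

pos 1: 35 → fault, frames [35]
pos 2: 43 → fault, frames [35, 43]
pos 3: 16 → fault, frames [35, 43, 16]
pos 4: 35 → hit
pos 5: 16 → hit
pos 6: 39 → fault, frames [35, 43, 16, 39]
pos 7: 16 → hit
pos 8: 35 → hit
pos 9: 12 → fault, frames [35, 43, 16, 39, 12]
pos 10: 35 → hit
pos 11: 16 → hit
pos 12: 39 → hit
pos 13: 16 → hit
pos 14: 12 → hit
pos 15: 45 → fault, evict 35, frames [43, 16, 39, 12, 45]
At position 15, page 35 is evicted.

35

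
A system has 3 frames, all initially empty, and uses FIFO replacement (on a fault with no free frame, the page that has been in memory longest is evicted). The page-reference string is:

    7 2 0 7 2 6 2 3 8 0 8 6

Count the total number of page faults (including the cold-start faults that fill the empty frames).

7 -> fault, frames {7}
2 -> fault, frames {7,2}
0 -> fault, frames {7,2,0}
7 -> hit
2 -> hit
6 -> fault, evict 7, frames {2,0,6}
2 -> hit
3 -> fault, evict 2, frames {0,6,3}
8 -> fault, evict 0, frames {6,3,8}
0 -> fault, evict 6, frames {3,8,0}
8 -> hit
6 -> fault, evict 3, frames {8,0,6}
Page faults: 8.

8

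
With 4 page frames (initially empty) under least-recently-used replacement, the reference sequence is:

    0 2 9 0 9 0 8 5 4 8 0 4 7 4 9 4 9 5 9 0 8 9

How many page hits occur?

0: fault, frames [0]
2: fault, frames [0, 2]
9: fault, frames [0, 2, 9]
0: hit
9: hit
0: hit
8: fault, frames [2, 9, 0, 8]
5: fault, evict 2, frames [9, 0, 8, 5]
4: fault, evict 9, frames [0, 8, 5, 4]
8: hit
0: hit
4: hit
7: fault, evict 5, frames [8, 0, 4, 7]
4: hit
9: fault, evict 8, frames [0, 7, 4, 9]
4: hit
9: hit
5: fault, evict 0, frames [7, 4, 9, 5]
9: hit
0: fault, evict 7, frames [4, 5, 9, 0]
8: fault, evict 4, frames [5, 9, 0, 8]
9: hit
Hits: 11.

11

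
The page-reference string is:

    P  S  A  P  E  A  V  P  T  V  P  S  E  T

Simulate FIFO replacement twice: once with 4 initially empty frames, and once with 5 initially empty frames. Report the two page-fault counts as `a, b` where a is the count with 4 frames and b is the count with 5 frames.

9, 8

4 frames: F F F . F . F F F . . F F . → 9 faults.
5 frames: F F F . F . F . F . F F . . → 8 faults.
8 < 9: adding a frame reduced faults, as is typical.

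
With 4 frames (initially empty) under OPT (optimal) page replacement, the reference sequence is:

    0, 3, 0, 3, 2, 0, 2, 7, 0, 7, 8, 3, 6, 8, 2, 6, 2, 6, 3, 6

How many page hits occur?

14

0: fault, frames {0}
3: fault, frames {0,3}
0: hit
3: hit
2: fault, frames {0,3,2}
0: hit
2: hit
7: fault, frames {0,3,2,7}
0: hit
7: hit
8: fault, evict 7, frames {0,3,2,8}
3: hit
6: fault, evict 0, frames {3,2,8,6}
8: hit
2: hit
6: hit
2: hit
6: hit
3: hit
6: hit
Hits: 14.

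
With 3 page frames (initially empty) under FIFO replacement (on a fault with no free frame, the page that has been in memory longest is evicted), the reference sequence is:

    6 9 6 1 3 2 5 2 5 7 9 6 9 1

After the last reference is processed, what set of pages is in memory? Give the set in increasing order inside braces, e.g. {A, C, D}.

6 → fault, frames [6]
9 → fault, frames [6, 9]
6 → hit
1 → fault, frames [6, 9, 1]
3 → fault, evict 6, frames [9, 1, 3]
2 → fault, evict 9, frames [1, 3, 2]
5 → fault, evict 1, frames [3, 2, 5]
2 → hit
5 → hit
7 → fault, evict 3, frames [2, 5, 7]
9 → fault, evict 2, frames [5, 7, 9]
6 → fault, evict 5, frames [7, 9, 6]
9 → hit
1 → fault, evict 7, frames [9, 6, 1]

{1, 6, 9}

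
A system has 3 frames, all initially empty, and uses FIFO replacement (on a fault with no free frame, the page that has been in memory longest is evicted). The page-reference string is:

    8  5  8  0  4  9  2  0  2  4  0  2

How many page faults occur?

8 -> fault, frames {8}
5 -> fault, frames {8,5}
8 -> hit
0 -> fault, frames {8,5,0}
4 -> fault, evict 8, frames {5,0,4}
9 -> fault, evict 5, frames {0,4,9}
2 -> fault, evict 0, frames {4,9,2}
0 -> fault, evict 4, frames {9,2,0}
2 -> hit
4 -> fault, evict 9, frames {2,0,4}
0 -> hit
2 -> hit
Page faults: 8.

8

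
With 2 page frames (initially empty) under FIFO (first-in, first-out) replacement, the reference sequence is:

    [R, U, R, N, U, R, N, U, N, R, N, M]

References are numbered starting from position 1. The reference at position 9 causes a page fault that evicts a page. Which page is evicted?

pos 1: R → miss, frames {R}
pos 2: U → miss, frames {R,U}
pos 3: R → hit
pos 4: N → miss, evict R, frames {U,N}
pos 5: U → hit
pos 6: R → miss, evict U, frames {N,R}
pos 7: N → hit
pos 8: U → miss, evict N, frames {R,U}
pos 9: N → miss, evict R, frames {U,N}
At position 9, page R is evicted.

R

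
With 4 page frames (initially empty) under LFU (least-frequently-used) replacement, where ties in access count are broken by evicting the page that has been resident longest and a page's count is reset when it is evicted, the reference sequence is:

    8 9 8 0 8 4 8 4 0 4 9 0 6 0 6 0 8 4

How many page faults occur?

8: fault, frames {8}
9: fault, frames {8,9}
8: hit
0: fault, frames {8,9,0}
8: hit
4: fault, frames {8,9,0,4}
8: hit
4: hit
0: hit
4: hit
9: hit
0: hit
6: fault, evict 9, frames {8,0,4,6}
0: hit
6: hit
0: hit
8: hit
4: hit
Page faults: 5.

5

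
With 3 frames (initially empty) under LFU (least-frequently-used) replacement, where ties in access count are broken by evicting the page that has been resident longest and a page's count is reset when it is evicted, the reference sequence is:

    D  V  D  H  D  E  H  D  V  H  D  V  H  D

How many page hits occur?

D -> miss, frames [D]
V -> miss, frames [D, V]
D -> hit
H -> miss, frames [D, V, H]
D -> hit
E -> miss, evict V, frames [D, H, E]
H -> hit
D -> hit
V -> miss, evict E, frames [D, H, V]
H -> hit
D -> hit
V -> hit
H -> hit
D -> hit
Hits: 9.

9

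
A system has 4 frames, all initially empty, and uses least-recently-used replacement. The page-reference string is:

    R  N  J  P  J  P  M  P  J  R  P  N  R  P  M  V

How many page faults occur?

9

R: miss, frames [R]
N: miss, frames [R, N]
J: miss, frames [R, N, J]
P: miss, frames [R, N, J, P]
J: hit
P: hit
M: miss, evict R, frames [N, J, P, M]
P: hit
J: hit
R: miss, evict N, frames [M, P, J, R]
P: hit
N: miss, evict M, frames [J, R, P, N]
R: hit
P: hit
M: miss, evict J, frames [N, R, P, M]
V: miss, evict N, frames [R, P, M, V]
Page faults: 9.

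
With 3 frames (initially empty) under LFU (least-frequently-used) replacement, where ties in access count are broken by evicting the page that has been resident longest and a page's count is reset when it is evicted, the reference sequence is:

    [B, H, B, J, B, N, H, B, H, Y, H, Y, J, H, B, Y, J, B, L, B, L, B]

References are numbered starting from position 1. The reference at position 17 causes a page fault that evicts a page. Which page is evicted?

Y

pos 1: B -> miss, frames {B}
pos 2: H -> miss, frames {B,H}
pos 3: B -> hit
pos 4: J -> miss, frames {B,H,J}
pos 5: B -> hit
pos 6: N -> miss, evict H, frames {B,J,N}
pos 7: H -> miss, evict J, frames {B,N,H}
pos 8: B -> hit
pos 9: H -> hit
pos 10: Y -> miss, evict N, frames {B,H,Y}
pos 11: H -> hit
pos 12: Y -> hit
pos 13: J -> miss, evict Y, frames {B,H,J}
pos 14: H -> hit
pos 15: B -> hit
pos 16: Y -> miss, evict J, frames {B,H,Y}
pos 17: J -> miss, evict Y, frames {B,H,J}
At position 17, page Y is evicted.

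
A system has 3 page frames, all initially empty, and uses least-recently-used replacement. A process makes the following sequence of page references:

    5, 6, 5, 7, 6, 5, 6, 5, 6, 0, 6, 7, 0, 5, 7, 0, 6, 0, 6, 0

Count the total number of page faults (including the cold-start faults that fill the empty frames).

7

5 -> fault, frames (5)
6 -> fault, frames (5 6)
5 -> hit
7 -> fault, frames (6 5 7)
6 -> hit
5 -> hit
6 -> hit
5 -> hit
6 -> hit
0 -> fault, evict 7, frames (5 6 0)
6 -> hit
7 -> fault, evict 5, frames (0 6 7)
0 -> hit
5 -> fault, evict 6, frames (7 0 5)
7 -> hit
0 -> hit
6 -> fault, evict 5, frames (7 0 6)
0 -> hit
6 -> hit
0 -> hit
Page faults: 7.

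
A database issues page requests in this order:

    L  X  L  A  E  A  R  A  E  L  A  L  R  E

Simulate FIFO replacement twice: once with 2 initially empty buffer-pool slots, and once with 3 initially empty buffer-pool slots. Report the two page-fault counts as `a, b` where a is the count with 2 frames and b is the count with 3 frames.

2 frames: F F . F F . F F F F F . F F → 11 faults.
3 frames: F F . F F . F . . F F . . F → 8 faults.
8 < 11: adding a frame reduced faults, as is typical.

11, 8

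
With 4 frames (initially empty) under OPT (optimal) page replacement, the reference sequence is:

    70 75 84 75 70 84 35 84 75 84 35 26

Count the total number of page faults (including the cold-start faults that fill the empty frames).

70 → fault, frames [70]
75 → fault, frames [70, 75]
84 → fault, frames [70, 75, 84]
75 → hit
70 → hit
84 → hit
35 → fault, frames [70, 75, 84, 35]
84 → hit
75 → hit
84 → hit
35 → hit
26 → fault, evict 35, frames [70, 75, 84, 26]
Page faults: 5.

5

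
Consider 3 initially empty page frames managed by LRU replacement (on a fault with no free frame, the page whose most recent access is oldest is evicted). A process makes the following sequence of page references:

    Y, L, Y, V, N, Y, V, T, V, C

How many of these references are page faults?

Y → miss, frames [Y]
L → miss, frames [Y, L]
Y → hit
V → miss, frames [L, Y, V]
N → miss, evict L, frames [Y, V, N]
Y → hit
V → hit
T → miss, evict N, frames [Y, V, T]
V → hit
C → miss, evict Y, frames [T, V, C]
Page faults: 6.

6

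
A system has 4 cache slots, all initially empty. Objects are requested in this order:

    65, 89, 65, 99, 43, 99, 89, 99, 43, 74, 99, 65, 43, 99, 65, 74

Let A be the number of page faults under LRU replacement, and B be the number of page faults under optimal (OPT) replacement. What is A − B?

Under LRU: F F . F F . . . . F . F . . . . → 6 faults.
Under OPT: F F . F F . . . . F . . . . . . → 5 faults.
A − B = 6 − 5 = 1.

1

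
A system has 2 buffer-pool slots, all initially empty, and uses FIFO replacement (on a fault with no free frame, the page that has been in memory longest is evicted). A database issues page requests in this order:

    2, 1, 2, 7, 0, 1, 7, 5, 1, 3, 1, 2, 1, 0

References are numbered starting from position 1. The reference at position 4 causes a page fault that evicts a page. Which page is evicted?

pos 1: 2 -> miss, frames {2}
pos 2: 1 -> miss, frames {2,1}
pos 3: 2 -> hit
pos 4: 7 -> miss, evict 2, frames {1,7}
At position 4, page 2 is evicted.

2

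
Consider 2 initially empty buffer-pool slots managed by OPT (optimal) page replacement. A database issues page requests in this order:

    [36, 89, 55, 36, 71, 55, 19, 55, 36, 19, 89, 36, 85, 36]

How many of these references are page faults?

36: fault, frames [36]
89: fault, frames [36, 89]
55: fault, evict 89, frames [36, 55]
36: hit
71: fault, evict 36, frames [55, 71]
55: hit
19: fault, evict 71, frames [55, 19]
55: hit
36: fault, evict 55, frames [19, 36]
19: hit
89: fault, evict 19, frames [36, 89]
36: hit
85: fault, evict 89, frames [36, 85]
36: hit
Page faults: 8.

8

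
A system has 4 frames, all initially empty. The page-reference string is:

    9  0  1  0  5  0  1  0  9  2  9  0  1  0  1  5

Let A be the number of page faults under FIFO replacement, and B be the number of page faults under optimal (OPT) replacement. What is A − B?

3

Under FIFO: F F F . F . . . . F F F F . . F → 9 faults.
Under OPT: F F F . F . . . . F . . . . . F → 6 faults.
A − B = 9 − 6 = 3.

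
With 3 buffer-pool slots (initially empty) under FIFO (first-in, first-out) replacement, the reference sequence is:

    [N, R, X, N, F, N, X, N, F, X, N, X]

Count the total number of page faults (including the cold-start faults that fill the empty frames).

5

N → miss, frames (N)
R → miss, frames (N R)
X → miss, frames (N R X)
N → hit
F → miss, evict N, frames (R X F)
N → miss, evict R, frames (X F N)
X → hit
N → hit
F → hit
X → hit
N → hit
X → hit
Page faults: 5.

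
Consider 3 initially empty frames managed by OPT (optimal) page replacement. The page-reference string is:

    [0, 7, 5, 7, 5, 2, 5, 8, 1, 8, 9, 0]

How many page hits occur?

5

0: fault, frames (0)
7: fault, frames (0 7)
5: fault, frames (0 7 5)
7: hit
5: hit
2: fault, evict 7, frames (0 5 2)
5: hit
8: fault, evict 2, frames (0 5 8)
1: fault, evict 5, frames (0 8 1)
8: hit
9: fault, evict 1, frames (0 8 9)
0: hit
Hits: 5.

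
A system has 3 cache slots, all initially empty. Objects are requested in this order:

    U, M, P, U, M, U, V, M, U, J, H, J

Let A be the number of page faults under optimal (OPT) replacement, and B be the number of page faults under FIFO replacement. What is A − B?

-1

Under OPT: F F F . . . F . . F F . → 6 faults.
Under FIFO: F F F . . . F . F F F . → 7 faults.
A − B = 6 − 7 = -1.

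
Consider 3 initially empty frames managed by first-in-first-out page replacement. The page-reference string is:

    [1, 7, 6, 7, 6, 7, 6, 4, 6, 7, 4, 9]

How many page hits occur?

7

1 → fault, frames (1)
7 → fault, frames (1 7)
6 → fault, frames (1 7 6)
7 → hit
6 → hit
7 → hit
6 → hit
4 → fault, evict 1, frames (7 6 4)
6 → hit
7 → hit
4 → hit
9 → fault, evict 7, frames (6 4 9)
Hits: 7.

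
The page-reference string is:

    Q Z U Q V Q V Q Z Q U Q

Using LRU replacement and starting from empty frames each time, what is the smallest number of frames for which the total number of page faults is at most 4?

4

f=1: 12 faults
f=2: 7 faults
f=3: 6 faults
f=4: 4 faults
Smallest f with faults ≤ 4 is 4.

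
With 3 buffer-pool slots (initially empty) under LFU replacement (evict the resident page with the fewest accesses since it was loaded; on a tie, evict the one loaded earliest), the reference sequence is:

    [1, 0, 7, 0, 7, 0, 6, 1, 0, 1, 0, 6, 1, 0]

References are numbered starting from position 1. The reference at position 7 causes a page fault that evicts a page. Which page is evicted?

pos 1: 1 → fault, frames (1)
pos 2: 0 → fault, frames (1 0)
pos 3: 7 → fault, frames (1 0 7)
pos 4: 0 → hit
pos 5: 7 → hit
pos 6: 0 → hit
pos 7: 6 → fault, evict 1, frames (0 7 6)
At position 7, page 1 is evicted.

1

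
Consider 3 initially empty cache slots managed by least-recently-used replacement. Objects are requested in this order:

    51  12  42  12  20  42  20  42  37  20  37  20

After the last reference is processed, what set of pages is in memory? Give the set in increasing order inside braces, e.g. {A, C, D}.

{20, 37, 42}

51 -> fault, frames {51}
12 -> fault, frames {51,12}
42 -> fault, frames {51,12,42}
12 -> hit
20 -> fault, evict 51, frames {42,12,20}
42 -> hit
20 -> hit
42 -> hit
37 -> fault, evict 12, frames {20,42,37}
20 -> hit
37 -> hit
20 -> hit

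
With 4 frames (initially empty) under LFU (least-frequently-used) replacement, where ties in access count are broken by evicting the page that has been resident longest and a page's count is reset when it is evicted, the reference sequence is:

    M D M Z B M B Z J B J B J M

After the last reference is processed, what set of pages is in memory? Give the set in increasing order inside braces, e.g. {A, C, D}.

M -> miss, frames (M)
D -> miss, frames (M D)
M -> hit
Z -> miss, frames (M D Z)
B -> miss, frames (M D Z B)
M -> hit
B -> hit
Z -> hit
J -> miss, evict D, frames (M Z B J)
B -> hit
J -> hit
B -> hit
J -> hit
M -> hit

{B, J, M, Z}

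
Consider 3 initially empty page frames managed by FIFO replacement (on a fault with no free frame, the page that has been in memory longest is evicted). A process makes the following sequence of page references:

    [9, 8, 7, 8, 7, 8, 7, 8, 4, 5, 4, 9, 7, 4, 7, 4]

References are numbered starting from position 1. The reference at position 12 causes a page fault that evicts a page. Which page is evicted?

pos 1: 9 -> fault, frames [9]
pos 2: 8 -> fault, frames [9, 8]
pos 3: 7 -> fault, frames [9, 8, 7]
pos 4: 8 -> hit
pos 5: 7 -> hit
pos 6: 8 -> hit
pos 7: 7 -> hit
pos 8: 8 -> hit
pos 9: 4 -> fault, evict 9, frames [8, 7, 4]
pos 10: 5 -> fault, evict 8, frames [7, 4, 5]
pos 11: 4 -> hit
pos 12: 9 -> fault, evict 7, frames [4, 5, 9]
At position 12, page 7 is evicted.

7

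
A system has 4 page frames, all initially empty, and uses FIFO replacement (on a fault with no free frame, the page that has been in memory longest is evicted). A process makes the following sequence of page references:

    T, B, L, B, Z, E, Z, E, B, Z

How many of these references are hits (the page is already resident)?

5

T -> fault, frames {T}
B -> fault, frames {T,B}
L -> fault, frames {T,B,L}
B -> hit
Z -> fault, frames {T,B,L,Z}
E -> fault, evict T, frames {B,L,Z,E}
Z -> hit
E -> hit
B -> hit
Z -> hit
Hits: 5.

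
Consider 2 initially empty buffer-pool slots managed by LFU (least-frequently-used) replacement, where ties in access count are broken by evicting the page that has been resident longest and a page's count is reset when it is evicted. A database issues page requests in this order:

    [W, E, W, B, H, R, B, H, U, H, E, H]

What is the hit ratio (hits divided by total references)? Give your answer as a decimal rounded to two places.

W: fault, frames [W]
E: fault, frames [W, E]
W: hit
B: fault, evict E, frames [W, B]
H: fault, evict B, frames [W, H]
R: fault, evict H, frames [W, R]
B: fault, evict R, frames [W, B]
H: fault, evict B, frames [W, H]
U: fault, evict H, frames [W, U]
H: fault, evict U, frames [W, H]
E: fault, evict H, frames [W, E]
H: fault, evict E, frames [W, H]
Hits: 1 of 12 references → 1/12 = 0.0833.

0.08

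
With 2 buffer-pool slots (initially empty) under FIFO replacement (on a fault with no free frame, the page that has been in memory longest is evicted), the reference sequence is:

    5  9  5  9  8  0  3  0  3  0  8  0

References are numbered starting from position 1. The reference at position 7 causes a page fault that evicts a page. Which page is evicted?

8

pos 1: 5 → fault, frames [5]
pos 2: 9 → fault, frames [5, 9]
pos 3: 5 → hit
pos 4: 9 → hit
pos 5: 8 → fault, evict 5, frames [9, 8]
pos 6: 0 → fault, evict 9, frames [8, 0]
pos 7: 3 → fault, evict 8, frames [0, 3]
At position 7, page 8 is evicted.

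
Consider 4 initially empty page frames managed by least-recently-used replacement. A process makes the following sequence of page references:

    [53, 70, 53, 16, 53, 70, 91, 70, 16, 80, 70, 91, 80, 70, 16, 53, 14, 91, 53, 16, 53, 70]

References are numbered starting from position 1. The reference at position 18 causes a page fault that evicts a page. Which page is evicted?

pos 1: 53 → miss, frames [53]
pos 2: 70 → miss, frames [53, 70]
pos 3: 53 → hit
pos 4: 16 → miss, frames [70, 53, 16]
pos 5: 53 → hit
pos 6: 70 → hit
pos 7: 91 → miss, frames [16, 53, 70, 91]
pos 8: 70 → hit
pos 9: 16 → hit
pos 10: 80 → miss, evict 53, frames [91, 70, 16, 80]
pos 11: 70 → hit
pos 12: 91 → hit
pos 13: 80 → hit
pos 14: 70 → hit
pos 15: 16 → hit
pos 16: 53 → miss, evict 91, frames [80, 70, 16, 53]
pos 17: 14 → miss, evict 80, frames [70, 16, 53, 14]
pos 18: 91 → miss, evict 70, frames [16, 53, 14, 91]
At position 18, page 70 is evicted.

70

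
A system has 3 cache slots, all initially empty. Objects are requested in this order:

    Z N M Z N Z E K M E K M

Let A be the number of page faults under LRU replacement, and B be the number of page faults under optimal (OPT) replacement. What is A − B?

Under LRU: F F F . . . F F F . . . → 6 faults.
Under OPT: F F F . . . F F . . . . → 5 faults.
A − B = 6 − 5 = 1.

1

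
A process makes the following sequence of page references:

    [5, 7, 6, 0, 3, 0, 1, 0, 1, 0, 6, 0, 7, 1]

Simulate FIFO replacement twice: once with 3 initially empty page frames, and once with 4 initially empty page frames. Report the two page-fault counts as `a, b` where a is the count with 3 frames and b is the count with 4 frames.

10, 7

3 frames: F F F F F . F . . . F F F F → 10 faults.
4 frames: F F F F F . F . . . . . F . → 7 faults.
7 < 10: adding a frame reduced faults, as is typical.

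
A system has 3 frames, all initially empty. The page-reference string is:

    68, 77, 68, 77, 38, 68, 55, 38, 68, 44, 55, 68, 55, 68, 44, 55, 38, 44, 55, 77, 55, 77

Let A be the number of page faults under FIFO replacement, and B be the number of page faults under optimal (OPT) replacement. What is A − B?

2

Under FIFO: F F . . F . F . F F . . . . . . F . F F . . → 9 faults.
Under OPT: F F . . F . F . . F . . . . . . F . . F . . → 7 faults.
A − B = 9 − 7 = 2.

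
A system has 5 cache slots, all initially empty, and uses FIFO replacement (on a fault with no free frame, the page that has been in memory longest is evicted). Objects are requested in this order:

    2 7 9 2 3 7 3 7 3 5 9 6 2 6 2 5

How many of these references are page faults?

2: fault, frames [2]
7: fault, frames [2, 7]
9: fault, frames [2, 7, 9]
2: hit
3: fault, frames [2, 7, 9, 3]
7: hit
3: hit
7: hit
3: hit
5: fault, frames [2, 7, 9, 3, 5]
9: hit
6: fault, evict 2, frames [7, 9, 3, 5, 6]
2: fault, evict 7, frames [9, 3, 5, 6, 2]
6: hit
2: hit
5: hit
Page faults: 7.

7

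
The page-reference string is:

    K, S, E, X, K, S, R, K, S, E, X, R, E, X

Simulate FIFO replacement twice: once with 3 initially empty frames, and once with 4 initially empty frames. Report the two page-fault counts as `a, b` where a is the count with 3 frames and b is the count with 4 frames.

3 frames: F F F F F F F . . F F . . . → 9 faults.
4 frames: F F F F . . F F F F F F . . → 10 faults.
10 > 9: adding a frame increased faults — Belady's anomaly.

9, 10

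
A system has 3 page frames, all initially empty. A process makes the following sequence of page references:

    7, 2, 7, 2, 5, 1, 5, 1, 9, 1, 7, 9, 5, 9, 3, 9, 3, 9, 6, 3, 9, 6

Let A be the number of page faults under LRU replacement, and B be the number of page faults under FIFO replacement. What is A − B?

-1

Under LRU: F F . . F F . . F . F . F . F . . . F . . . → 9 faults.
Under FIFO: F F . . F F . . F . F . F . F F . . F . . . → 10 faults.
A − B = 9 − 10 = -1.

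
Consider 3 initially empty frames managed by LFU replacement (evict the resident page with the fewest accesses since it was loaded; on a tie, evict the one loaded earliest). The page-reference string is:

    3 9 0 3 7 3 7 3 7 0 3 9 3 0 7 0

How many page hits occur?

10

3: fault, frames {3}
9: fault, frames {3,9}
0: fault, frames {3,9,0}
3: hit
7: fault, evict 9, frames {3,0,7}
3: hit
7: hit
3: hit
7: hit
0: hit
3: hit
9: fault, evict 0, frames {3,7,9}
3: hit
0: fault, evict 9, frames {3,7,0}
7: hit
0: hit
Hits: 10.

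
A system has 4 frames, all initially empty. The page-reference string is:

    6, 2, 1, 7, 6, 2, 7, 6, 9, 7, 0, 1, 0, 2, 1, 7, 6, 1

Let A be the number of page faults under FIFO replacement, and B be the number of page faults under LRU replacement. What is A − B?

1

Under FIFO: F F F F . . . . F . F . . F F F F . → 10 faults.
Under LRU: F F F F . . . . F . F F . F . . F . → 9 faults.
A − B = 10 − 9 = 1.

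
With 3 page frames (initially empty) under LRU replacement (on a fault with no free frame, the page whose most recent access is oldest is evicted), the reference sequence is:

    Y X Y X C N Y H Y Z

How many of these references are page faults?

7

Y: fault, frames (Y)
X: fault, frames (Y X)
Y: hit
X: hit
C: fault, frames (Y X C)
N: fault, evict Y, frames (X C N)
Y: fault, evict X, frames (C N Y)
H: fault, evict C, frames (N Y H)
Y: hit
Z: fault, evict N, frames (H Y Z)
Page faults: 7.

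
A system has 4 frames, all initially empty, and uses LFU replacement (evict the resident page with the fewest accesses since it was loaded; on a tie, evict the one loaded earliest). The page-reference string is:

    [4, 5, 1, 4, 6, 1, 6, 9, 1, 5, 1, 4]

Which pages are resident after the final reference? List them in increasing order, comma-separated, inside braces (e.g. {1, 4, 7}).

4 → fault, frames (4)
5 → fault, frames (4 5)
1 → fault, frames (4 5 1)
4 → hit
6 → fault, frames (4 5 1 6)
1 → hit
6 → hit
9 → fault, evict 5, frames (4 1 6 9)
1 → hit
5 → fault, evict 9, frames (4 1 6 5)
1 → hit
4 → hit

{1, 4, 5, 6}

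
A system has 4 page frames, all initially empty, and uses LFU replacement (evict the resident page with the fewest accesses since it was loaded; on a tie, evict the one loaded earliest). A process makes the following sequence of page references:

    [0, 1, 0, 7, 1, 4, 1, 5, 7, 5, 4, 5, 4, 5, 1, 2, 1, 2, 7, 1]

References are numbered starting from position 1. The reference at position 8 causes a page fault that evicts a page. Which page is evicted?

7

pos 1: 0 → miss, frames {0}
pos 2: 1 → miss, frames {0,1}
pos 3: 0 → hit
pos 4: 7 → miss, frames {0,1,7}
pos 5: 1 → hit
pos 6: 4 → miss, frames {0,1,7,4}
pos 7: 1 → hit
pos 8: 5 → miss, evict 7, frames {0,1,4,5}
At position 8, page 7 is evicted.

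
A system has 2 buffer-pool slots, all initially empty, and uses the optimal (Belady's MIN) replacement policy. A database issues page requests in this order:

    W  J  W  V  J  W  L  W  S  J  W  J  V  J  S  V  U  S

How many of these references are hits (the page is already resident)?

8

W: miss, frames {W}
J: miss, frames {W,J}
W: hit
V: miss, evict W, frames {J,V}
J: hit
W: miss, evict V, frames {J,W}
L: miss, evict J, frames {W,L}
W: hit
S: miss, evict L, frames {W,S}
J: miss, evict S, frames {W,J}
W: hit
J: hit
V: miss, evict W, frames {J,V}
J: hit
S: miss, evict J, frames {V,S}
V: hit
U: miss, evict V, frames {S,U}
S: hit
Hits: 8.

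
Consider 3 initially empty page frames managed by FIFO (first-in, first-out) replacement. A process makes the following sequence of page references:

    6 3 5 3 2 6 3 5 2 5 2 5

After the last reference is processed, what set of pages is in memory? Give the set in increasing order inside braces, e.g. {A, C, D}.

6 → fault, frames (6)
3 → fault, frames (6 3)
5 → fault, frames (6 3 5)
3 → hit
2 → fault, evict 6, frames (3 5 2)
6 → fault, evict 3, frames (5 2 6)
3 → fault, evict 5, frames (2 6 3)
5 → fault, evict 2, frames (6 3 5)
2 → fault, evict 6, frames (3 5 2)
5 → hit
2 → hit
5 → hit

{2, 3, 5}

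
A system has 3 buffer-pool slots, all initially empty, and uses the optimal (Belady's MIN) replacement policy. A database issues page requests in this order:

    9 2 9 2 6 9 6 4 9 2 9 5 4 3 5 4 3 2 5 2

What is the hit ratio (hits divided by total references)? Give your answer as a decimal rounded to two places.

9: miss, frames (9)
2: miss, frames (9 2)
9: hit
2: hit
6: miss, frames (9 2 6)
9: hit
6: hit
4: miss, evict 6, frames (9 2 4)
9: hit
2: hit
9: hit
5: miss, evict 9, frames (2 4 5)
4: hit
3: miss, evict 2, frames (4 5 3)
5: hit
4: hit
3: hit
2: miss, evict 3, frames (4 5 2)
5: hit
2: hit
Hits: 13 of 20 references → 13/20 = 0.6500.

0.65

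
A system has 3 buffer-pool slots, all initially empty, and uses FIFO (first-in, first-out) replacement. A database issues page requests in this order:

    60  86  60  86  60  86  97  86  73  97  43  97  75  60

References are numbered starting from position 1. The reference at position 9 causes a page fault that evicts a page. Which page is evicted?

pos 1: 60 -> miss, frames {60}
pos 2: 86 -> miss, frames {60,86}
pos 3: 60 -> hit
pos 4: 86 -> hit
pos 5: 60 -> hit
pos 6: 86 -> hit
pos 7: 97 -> miss, frames {60,86,97}
pos 8: 86 -> hit
pos 9: 73 -> miss, evict 60, frames {86,97,73}
At position 9, page 60 is evicted.

60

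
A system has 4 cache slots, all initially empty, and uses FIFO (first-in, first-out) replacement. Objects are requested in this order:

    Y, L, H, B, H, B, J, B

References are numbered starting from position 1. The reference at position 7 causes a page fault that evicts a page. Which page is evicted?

Y

pos 1: Y: fault, frames [Y]
pos 2: L: fault, frames [Y, L]
pos 3: H: fault, frames [Y, L, H]
pos 4: B: fault, frames [Y, L, H, B]
pos 5: H: hit
pos 6: B: hit
pos 7: J: fault, evict Y, frames [L, H, B, J]
At position 7, page Y is evicted.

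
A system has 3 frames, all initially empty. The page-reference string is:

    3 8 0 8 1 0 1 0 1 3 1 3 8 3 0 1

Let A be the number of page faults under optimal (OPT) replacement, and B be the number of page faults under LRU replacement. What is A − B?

Under OPT: F F F . F . . . . . . . F . . F → 6 faults.
Under LRU: F F F . F . . . . F . . F . F F → 8 faults.
A − B = 6 − 8 = -2.

-2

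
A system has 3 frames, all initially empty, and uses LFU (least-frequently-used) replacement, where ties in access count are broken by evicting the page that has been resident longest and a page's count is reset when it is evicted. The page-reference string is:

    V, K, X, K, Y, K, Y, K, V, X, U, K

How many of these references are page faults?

V -> fault, frames {V}
K -> fault, frames {V,K}
X -> fault, frames {V,K,X}
K -> hit
Y -> fault, evict V, frames {K,X,Y}
K -> hit
Y -> hit
K -> hit
V -> fault, evict X, frames {K,Y,V}
X -> fault, evict V, frames {K,Y,X}
U -> fault, evict X, frames {K,Y,U}
K -> hit
Page faults: 7.

7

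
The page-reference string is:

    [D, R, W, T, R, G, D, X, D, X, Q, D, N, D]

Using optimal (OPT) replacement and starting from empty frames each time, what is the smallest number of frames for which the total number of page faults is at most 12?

f=1: 14 faults
f=2: 9 faults
f=3: 8 faults
f=4: 8 faults
f=5: 8 faults
f=6: 8 faults
f=7: 8 faults
f=8: 8 faults
Smallest f with faults ≤ 12 is 2.

2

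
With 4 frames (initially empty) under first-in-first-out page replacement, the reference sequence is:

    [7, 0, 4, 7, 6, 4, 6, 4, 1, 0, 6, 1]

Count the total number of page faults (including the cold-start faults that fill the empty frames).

7 -> miss, frames [7]
0 -> miss, frames [7, 0]
4 -> miss, frames [7, 0, 4]
7 -> hit
6 -> miss, frames [7, 0, 4, 6]
4 -> hit
6 -> hit
4 -> hit
1 -> miss, evict 7, frames [0, 4, 6, 1]
0 -> hit
6 -> hit
1 -> hit
Page faults: 5.

5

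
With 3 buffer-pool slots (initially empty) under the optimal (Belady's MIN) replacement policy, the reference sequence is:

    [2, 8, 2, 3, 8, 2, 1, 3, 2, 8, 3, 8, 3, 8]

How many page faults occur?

2 → fault, frames (2)
8 → fault, frames (2 8)
2 → hit
3 → fault, frames (2 8 3)
8 → hit
2 → hit
1 → fault, evict 8, frames (2 3 1)
3 → hit
2 → hit
8 → fault, evict 1, frames (2 3 8)
3 → hit
8 → hit
3 → hit
8 → hit
Page faults: 5.

5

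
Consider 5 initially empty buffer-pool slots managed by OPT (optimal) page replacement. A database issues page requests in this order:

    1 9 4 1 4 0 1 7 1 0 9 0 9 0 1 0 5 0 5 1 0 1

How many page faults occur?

6

1 -> fault, frames (1)
9 -> fault, frames (1 9)
4 -> fault, frames (1 9 4)
1 -> hit
4 -> hit
0 -> fault, frames (1 9 4 0)
1 -> hit
7 -> fault, frames (1 9 4 0 7)
1 -> hit
0 -> hit
9 -> hit
0 -> hit
9 -> hit
0 -> hit
1 -> hit
0 -> hit
5 -> fault, evict 7, frames (1 9 4 0 5)
0 -> hit
5 -> hit
1 -> hit
0 -> hit
1 -> hit
Page faults: 6.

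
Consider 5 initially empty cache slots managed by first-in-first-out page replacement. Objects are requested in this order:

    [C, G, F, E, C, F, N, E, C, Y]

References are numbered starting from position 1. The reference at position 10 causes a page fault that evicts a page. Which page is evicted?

pos 1: C -> fault, frames {C}
pos 2: G -> fault, frames {C,G}
pos 3: F -> fault, frames {C,G,F}
pos 4: E -> fault, frames {C,G,F,E}
pos 5: C -> hit
pos 6: F -> hit
pos 7: N -> fault, frames {C,G,F,E,N}
pos 8: E -> hit
pos 9: C -> hit
pos 10: Y -> fault, evict C, frames {G,F,E,N,Y}
At position 10, page C is evicted.

C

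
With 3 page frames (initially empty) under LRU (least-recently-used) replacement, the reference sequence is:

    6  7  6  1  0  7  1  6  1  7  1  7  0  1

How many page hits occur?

7

6: miss, frames {6}
7: miss, frames {6,7}
6: hit
1: miss, frames {7,6,1}
0: miss, evict 7, frames {6,1,0}
7: miss, evict 6, frames {1,0,7}
1: hit
6: miss, evict 0, frames {7,1,6}
1: hit
7: hit
1: hit
7: hit
0: miss, evict 6, frames {1,7,0}
1: hit
Hits: 7.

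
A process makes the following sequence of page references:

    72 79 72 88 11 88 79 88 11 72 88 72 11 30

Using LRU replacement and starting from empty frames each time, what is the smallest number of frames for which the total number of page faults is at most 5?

f=1: 14 faults
f=2: 10 faults
f=3: 7 faults
f=4: 5 faults
f=5: 5 faults
Smallest f with faults ≤ 5 is 4.

4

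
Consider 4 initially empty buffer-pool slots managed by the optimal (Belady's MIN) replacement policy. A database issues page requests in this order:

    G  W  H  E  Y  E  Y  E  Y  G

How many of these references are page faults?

G -> fault, frames (G)
W -> fault, frames (G W)
H -> fault, frames (G W H)
E -> fault, frames (G W H E)
Y -> fault, evict H, frames (G W E Y)
E -> hit
Y -> hit
E -> hit
Y -> hit
G -> hit
Page faults: 5.

5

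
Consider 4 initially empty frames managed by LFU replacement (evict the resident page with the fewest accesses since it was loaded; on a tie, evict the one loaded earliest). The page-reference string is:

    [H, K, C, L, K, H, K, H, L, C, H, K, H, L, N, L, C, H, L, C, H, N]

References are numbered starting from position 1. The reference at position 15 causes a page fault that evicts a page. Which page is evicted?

C

pos 1: H -> fault, frames {H}
pos 2: K -> fault, frames {H,K}
pos 3: C -> fault, frames {H,K,C}
pos 4: L -> fault, frames {H,K,C,L}
pos 5: K -> hit
pos 6: H -> hit
pos 7: K -> hit
pos 8: H -> hit
pos 9: L -> hit
pos 10: C -> hit
pos 11: H -> hit
pos 12: K -> hit
pos 13: H -> hit
pos 14: L -> hit
pos 15: N -> fault, evict C, frames {H,K,L,N}
At position 15, page C is evicted.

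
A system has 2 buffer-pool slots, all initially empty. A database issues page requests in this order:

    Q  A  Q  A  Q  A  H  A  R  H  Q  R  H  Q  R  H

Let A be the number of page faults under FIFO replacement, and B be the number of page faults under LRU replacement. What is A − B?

Under FIFO: F F . . . . F . F . F . F . F . → 7 faults.
Under LRU: F F . . . . F . F F F F F F F F → 11 faults.
A − B = 7 − 11 = -4.

-4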